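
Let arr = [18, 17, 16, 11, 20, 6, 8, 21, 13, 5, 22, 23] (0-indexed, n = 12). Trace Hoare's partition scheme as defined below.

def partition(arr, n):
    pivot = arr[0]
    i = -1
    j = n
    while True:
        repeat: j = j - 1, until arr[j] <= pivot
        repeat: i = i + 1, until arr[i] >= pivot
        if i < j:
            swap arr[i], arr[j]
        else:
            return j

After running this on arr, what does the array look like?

[5, 17, 16, 11, 13, 6, 8, 21, 20, 18, 22, 23]

pivot = arr[0] = 18; i = -1, j = 12
j→9 (arr[9]=5≤18), i→0 (arr[0]=18≥18); i<j, swap → [5, 17, 16, 11, 20, 6, 8, 21, 13, 18, 22, 23]
j→8 (arr[8]=13≤18), i→4 (arr[4]=20≥18); i<j, swap → [5, 17, 16, 11, 13, 6, 8, 21, 20, 18, 22, 23]
j→6, i→7; i≥j, return j=6. arr = [5, 17, 16, 11, 13, 6, 8, 21, 20, 18, 22, 23]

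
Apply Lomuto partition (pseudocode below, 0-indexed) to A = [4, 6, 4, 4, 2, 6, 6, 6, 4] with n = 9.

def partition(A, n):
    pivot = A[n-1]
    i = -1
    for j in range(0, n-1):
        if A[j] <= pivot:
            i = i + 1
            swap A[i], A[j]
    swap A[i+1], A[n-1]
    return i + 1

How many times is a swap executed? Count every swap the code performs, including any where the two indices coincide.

pivot = A[8] = 4; i = -1
j=0: A[0]=4 ≤ 4 → i=0, swap A[0],A[0] (no change) → [4, 6, 4, 4, 2, 6, 6, 6, 4]
j=1: A[1]=6 > 4 → no swap
j=2: A[2]=4 ≤ 4 → i=1, swap A[1],A[2] → [4, 4, 6, 4, 2, 6, 6, 6, 4]
j=3: A[3]=4 ≤ 4 → i=2, swap A[2],A[3] → [4, 4, 4, 6, 2, 6, 6, 6, 4]
j=4: A[4]=2 ≤ 4 → i=3, swap A[3],A[4] → [4, 4, 4, 2, 6, 6, 6, 6, 4]
j=5: A[5]=6 > 4 → no swap
j=6: A[6]=6 > 4 → no swap
j=7: A[7]=6 > 4 → no swap
final swap A[4],A[8] → [4, 4, 4, 2, 4, 6, 6, 6, 6]; return 4

5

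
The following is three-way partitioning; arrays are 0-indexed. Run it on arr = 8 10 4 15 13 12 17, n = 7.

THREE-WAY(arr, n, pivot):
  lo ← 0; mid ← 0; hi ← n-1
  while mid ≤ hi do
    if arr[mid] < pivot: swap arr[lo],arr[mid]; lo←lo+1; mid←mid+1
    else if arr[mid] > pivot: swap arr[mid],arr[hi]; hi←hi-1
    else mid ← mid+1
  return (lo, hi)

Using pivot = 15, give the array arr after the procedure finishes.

pivot = 15; lo=0, mid=0, hi=6
arr[mid]=8<15: swap arr[0],arr[0]; lo=1,mid=1 → 8 10 4 15 13 12 17
arr[mid]=10<15: swap arr[1],arr[1]; lo=2,mid=2 → 8 10 4 15 13 12 17
arr[mid]=4<15: swap arr[2],arr[2]; lo=3,mid=3 → 8 10 4 15 13 12 17
arr[mid]=15=15: mid=4
arr[mid]=13<15: swap arr[3],arr[4]; lo=4,mid=5 → 8 10 4 13 15 12 17
arr[mid]=12<15: swap arr[4],arr[5]; lo=5,mid=6 → 8 10 4 13 12 15 17
arr[mid]=17>15: swap arr[6],arr[6]; hi=5 → 8 10 4 13 12 15 17
end: lo=5, hi=5; arr = 8 10 4 13 12 15 17

8 10 4 13 12 15 17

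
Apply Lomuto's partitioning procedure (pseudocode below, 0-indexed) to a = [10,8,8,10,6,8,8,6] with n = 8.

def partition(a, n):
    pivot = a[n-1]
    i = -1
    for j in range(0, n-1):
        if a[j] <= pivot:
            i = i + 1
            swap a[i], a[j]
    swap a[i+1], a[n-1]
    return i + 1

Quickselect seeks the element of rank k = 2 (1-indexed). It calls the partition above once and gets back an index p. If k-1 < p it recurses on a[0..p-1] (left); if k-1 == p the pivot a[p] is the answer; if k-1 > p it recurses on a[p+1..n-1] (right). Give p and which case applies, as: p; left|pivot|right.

pivot = a[7] = 6; i = -1
j=0: a[0]=10 > 6 → no swap
j=1: a[1]=8 > 6 → no swap
j=2: a[2]=8 > 6 → no swap
j=3: a[3]=10 > 6 → no swap
j=4: a[4]=6 ≤ 6 → i=0, swap a[0],a[4] → [6,8,8,10,10,8,8,6]
j=5: a[5]=8 > 6 → no swap
j=6: a[6]=8 > 6 → no swap
final swap a[1],a[7] → [6,6,8,10,10,8,8,8]; return 1
p = 1; k-1 = 1 == 1 ⇒ pivot

1; pivot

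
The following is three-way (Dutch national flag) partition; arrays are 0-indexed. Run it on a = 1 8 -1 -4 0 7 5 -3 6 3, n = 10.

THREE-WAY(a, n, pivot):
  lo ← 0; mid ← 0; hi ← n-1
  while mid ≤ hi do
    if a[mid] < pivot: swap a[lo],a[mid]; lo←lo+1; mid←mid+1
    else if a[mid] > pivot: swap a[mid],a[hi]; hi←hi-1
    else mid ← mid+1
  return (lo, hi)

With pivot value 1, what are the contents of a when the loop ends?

pivot = 1; lo=0, mid=0, hi=9
a[mid]=1=1: mid=1
a[mid]=8>1: swap a[1],a[9]; hi=8 → 1 3 -1 -4 0 7 5 -3 6 8
a[mid]=3>1: swap a[1],a[8]; hi=7 → 1 6 -1 -4 0 7 5 -3 3 8
a[mid]=6>1: swap a[1],a[7]; hi=6 → 1 -3 -1 -4 0 7 5 6 3 8
a[mid]=-3<1: swap a[0],a[1]; lo=1,mid=2 → -3 1 -1 -4 0 7 5 6 3 8
a[mid]=-1<1: swap a[1],a[2]; lo=2,mid=3 → -3 -1 1 -4 0 7 5 6 3 8
a[mid]=-4<1: swap a[2],a[3]; lo=3,mid=4 → -3 -1 -4 1 0 7 5 6 3 8
a[mid]=0<1: swap a[3],a[4]; lo=4,mid=5 → -3 -1 -4 0 1 7 5 6 3 8
a[mid]=7>1: swap a[5],a[6]; hi=5 → -3 -1 -4 0 1 5 7 6 3 8
a[mid]=5>1: swap a[5],a[5]; hi=4 → -3 -1 -4 0 1 5 7 6 3 8
end: lo=4, hi=4; a = -3 -1 -4 0 1 5 7 6 3 8

-3 -1 -4 0 1 5 7 6 3 8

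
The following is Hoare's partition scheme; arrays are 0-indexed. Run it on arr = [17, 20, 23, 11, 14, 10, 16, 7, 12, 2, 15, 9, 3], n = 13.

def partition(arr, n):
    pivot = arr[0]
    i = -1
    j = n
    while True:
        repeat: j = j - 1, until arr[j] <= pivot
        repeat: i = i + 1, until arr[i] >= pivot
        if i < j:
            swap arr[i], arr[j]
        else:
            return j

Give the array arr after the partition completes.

[3, 9, 15, 11, 14, 10, 16, 7, 12, 2, 23, 20, 17]

pivot=17
j stops at 12 (3), i stops at 0 (17); swap ⇒ [3, 20, 23, 11, 14, 10, 16, 7, 12, 2, 15, 9, 17]
j stops at 11 (9), i stops at 1 (20); swap ⇒ [3, 9, 23, 11, 14, 10, 16, 7, 12, 2, 15, 20, 17]
j stops at 10 (15), i stops at 2 (23); swap ⇒ [3, 9, 15, 11, 14, 10, 16, 7, 12, 2, 23, 20, 17]
j stops at 9, i stops at 10; i≥j ⇒ return 9. arr=[3, 9, 15, 11, 14, 10, 16, 7, 12, 2, 23, 20, 17]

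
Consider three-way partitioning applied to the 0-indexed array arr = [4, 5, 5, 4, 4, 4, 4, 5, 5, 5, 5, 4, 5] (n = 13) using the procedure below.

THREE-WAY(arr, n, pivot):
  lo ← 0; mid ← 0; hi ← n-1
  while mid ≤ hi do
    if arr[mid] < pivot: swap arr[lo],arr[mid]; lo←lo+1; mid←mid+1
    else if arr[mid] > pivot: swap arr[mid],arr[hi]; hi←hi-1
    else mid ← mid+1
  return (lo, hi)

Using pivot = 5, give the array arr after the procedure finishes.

pivot = 5; lo=0, mid=0, hi=12
arr[mid]=4<5: swap arr[0],arr[0]; lo=1,mid=1 → [4, 5, 5, 4, 4, 4, 4, 5, 5, 5, 5, 4, 5]
arr[mid]=5=5: mid=2
arr[mid]=5=5: mid=3
arr[mid]=4<5: swap arr[1],arr[3]; lo=2,mid=4 → [4, 4, 5, 5, 4, 4, 4, 5, 5, 5, 5, 4, 5]
arr[mid]=4<5: swap arr[2],arr[4]; lo=3,mid=5 → [4, 4, 4, 5, 5, 4, 4, 5, 5, 5, 5, 4, 5]
arr[mid]=4<5: swap arr[3],arr[5]; lo=4,mid=6 → [4, 4, 4, 4, 5, 5, 4, 5, 5, 5, 5, 4, 5]
arr[mid]=4<5: swap arr[4],arr[6]; lo=5,mid=7 → [4, 4, 4, 4, 4, 5, 5, 5, 5, 5, 5, 4, 5]
arr[mid]=5=5: mid=8
arr[mid]=5=5: mid=9
arr[mid]=5=5: mid=10
arr[mid]=5=5: mid=11
arr[mid]=4<5: swap arr[5],arr[11]; lo=6,mid=12 → [4, 4, 4, 4, 4, 4, 5, 5, 5, 5, 5, 5, 5]
arr[mid]=5=5: mid=13
end: lo=6, hi=12; arr = [4, 4, 4, 4, 4, 4, 5, 5, 5, 5, 5, 5, 5]

[4, 4, 4, 4, 4, 4, 5, 5, 5, 5, 5, 5, 5]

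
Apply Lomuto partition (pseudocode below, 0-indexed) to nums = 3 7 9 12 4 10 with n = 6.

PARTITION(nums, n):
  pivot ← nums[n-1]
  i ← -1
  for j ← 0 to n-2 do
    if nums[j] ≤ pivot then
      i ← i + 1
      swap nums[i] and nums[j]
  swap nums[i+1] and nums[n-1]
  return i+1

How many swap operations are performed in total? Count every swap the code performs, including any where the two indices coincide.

pivot=10, i=-1
j=0: 3≤10, i=0, swap(0,0) ⇒ 3 7 9 12 4 10
j=1: 7≤10, i=1, swap(1,1) ⇒ 3 7 9 12 4 10
j=2: 9≤10, i=2, swap(2,2) ⇒ 3 7 9 12 4 10
j=3: 12>10, skip
j=4: 4≤10, i=3, swap(3,4) ⇒ 3 7 9 4 12 10
swap(4,5) ⇒ 3 7 9 4 10 12; return 4

5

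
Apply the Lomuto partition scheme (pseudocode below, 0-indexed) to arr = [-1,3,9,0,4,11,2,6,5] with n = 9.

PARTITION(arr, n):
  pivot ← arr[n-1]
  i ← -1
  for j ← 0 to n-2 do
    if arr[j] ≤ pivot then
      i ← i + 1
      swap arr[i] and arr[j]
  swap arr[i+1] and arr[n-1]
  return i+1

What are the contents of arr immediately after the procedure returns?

pivot = arr[8] = 5; i = -1
j=0: arr[0]=-1 ≤ 5 → i=0, swap arr[0],arr[0] (no change) → [-1,3,9,0,4,11,2,6,5]
j=1: arr[1]=3 ≤ 5 → i=1, swap arr[1],arr[1] (no change) → [-1,3,9,0,4,11,2,6,5]
j=2: arr[2]=9 > 5 → no swap
j=3: arr[3]=0 ≤ 5 → i=2, swap arr[2],arr[3] → [-1,3,0,9,4,11,2,6,5]
j=4: arr[4]=4 ≤ 5 → i=3, swap arr[3],arr[4] → [-1,3,0,4,9,11,2,6,5]
j=5: arr[5]=11 > 5 → no swap
j=6: arr[6]=2 ≤ 5 → i=4, swap arr[4],arr[6] → [-1,3,0,4,2,11,9,6,5]
j=7: arr[7]=6 > 5 → no swap
final swap arr[5],arr[8] → [-1,3,0,4,2,5,9,6,11]; return 5

[-1,3,0,4,2,5,9,6,11]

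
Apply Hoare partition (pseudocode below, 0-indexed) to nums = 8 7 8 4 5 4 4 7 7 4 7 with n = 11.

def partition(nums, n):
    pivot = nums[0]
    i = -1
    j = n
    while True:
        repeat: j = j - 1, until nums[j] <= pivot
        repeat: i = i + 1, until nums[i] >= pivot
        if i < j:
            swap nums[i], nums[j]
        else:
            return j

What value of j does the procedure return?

8

pivot = nums[0] = 8; i = -1, j = 11
j→10 (nums[10]=7≤8), i→0 (nums[0]=8≥8); i<j, swap → 7 7 8 4 5 4 4 7 7 4 8
j→9 (nums[9]=4≤8), i→2 (nums[2]=8≥8); i<j, swap → 7 7 4 4 5 4 4 7 7 8 8
j→8, i→9; i≥j, return j=8. nums = 7 7 4 4 5 4 4 7 7 8 8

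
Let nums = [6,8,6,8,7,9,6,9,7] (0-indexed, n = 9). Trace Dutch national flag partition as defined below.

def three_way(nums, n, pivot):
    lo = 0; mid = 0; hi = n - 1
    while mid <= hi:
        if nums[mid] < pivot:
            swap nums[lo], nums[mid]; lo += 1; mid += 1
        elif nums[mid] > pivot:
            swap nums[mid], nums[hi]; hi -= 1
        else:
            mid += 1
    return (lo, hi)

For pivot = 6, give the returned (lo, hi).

pivot = 6; lo=0, mid=0, hi=8
nums[mid]=6=6: mid=1
nums[mid]=8>6: swap nums[1],nums[8]; hi=7 → [6,7,6,8,7,9,6,9,8]
nums[mid]=7>6: swap nums[1],nums[7]; hi=6 → [6,9,6,8,7,9,6,7,8]
nums[mid]=9>6: swap nums[1],nums[6]; hi=5 → [6,6,6,8,7,9,9,7,8]
nums[mid]=6=6: mid=2
nums[mid]=6=6: mid=3
nums[mid]=8>6: swap nums[3],nums[5]; hi=4 → [6,6,6,9,7,8,9,7,8]
nums[mid]=9>6: swap nums[3],nums[4]; hi=3 → [6,6,6,7,9,8,9,7,8]
nums[mid]=7>6: swap nums[3],nums[3]; hi=2 → [6,6,6,7,9,8,9,7,8]
end: lo=0, hi=2; nums = [6,6,6,7,9,8,9,7,8]

(0, 2)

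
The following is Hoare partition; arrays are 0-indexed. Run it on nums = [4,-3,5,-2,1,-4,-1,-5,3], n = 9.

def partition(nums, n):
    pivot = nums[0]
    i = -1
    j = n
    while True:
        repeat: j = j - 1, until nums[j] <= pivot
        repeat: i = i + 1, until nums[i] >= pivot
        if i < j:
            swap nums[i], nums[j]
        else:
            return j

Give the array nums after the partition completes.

pivot=4
j stops at 8 (3), i stops at 0 (4); swap ⇒ [3,-3,5,-2,1,-4,-1,-5,4]
j stops at 7 (-5), i stops at 2 (5); swap ⇒ [3,-3,-5,-2,1,-4,-1,5,4]
j stops at 6, i stops at 7; i≥j ⇒ return 6. nums=[3,-3,-5,-2,1,-4,-1,5,4]

[3,-3,-5,-2,1,-4,-1,5,4]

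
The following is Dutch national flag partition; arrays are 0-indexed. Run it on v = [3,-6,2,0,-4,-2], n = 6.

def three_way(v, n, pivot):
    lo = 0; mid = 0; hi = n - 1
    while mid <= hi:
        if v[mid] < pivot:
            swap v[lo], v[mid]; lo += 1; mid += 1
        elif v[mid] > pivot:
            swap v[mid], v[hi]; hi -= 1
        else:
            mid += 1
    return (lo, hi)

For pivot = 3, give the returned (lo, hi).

(5, 5)

lo=0 mid=0 hi=5
3=3: mid=1
-6<3: swap(0,1), lo=1 mid=2 ⇒ [-6,3,2,0,-4,-2]
2<3: swap(1,2), lo=2 mid=3 ⇒ [-6,2,3,0,-4,-2]
0<3: swap(2,3), lo=3 mid=4 ⇒ [-6,2,0,3,-4,-2]
-4<3: swap(3,4), lo=4 mid=5 ⇒ [-6,2,0,-4,3,-2]
-2<3: swap(4,5), lo=5 mid=6 ⇒ [-6,2,0,-4,-2,3]
done. lo=5 hi=5; v=[-6,2,0,-4,-2,3]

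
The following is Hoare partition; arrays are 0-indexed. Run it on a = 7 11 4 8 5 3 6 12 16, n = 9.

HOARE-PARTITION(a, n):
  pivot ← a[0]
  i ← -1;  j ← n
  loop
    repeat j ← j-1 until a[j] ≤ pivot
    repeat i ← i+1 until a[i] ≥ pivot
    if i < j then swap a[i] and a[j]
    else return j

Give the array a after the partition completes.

pivot=7
j stops at 6 (6), i stops at 0 (7); swap ⇒ 6 11 4 8 5 3 7 12 16
j stops at 5 (3), i stops at 1 (11); swap ⇒ 6 3 4 8 5 11 7 12 16
j stops at 4 (5), i stops at 3 (8); swap ⇒ 6 3 4 5 8 11 7 12 16
j stops at 3, i stops at 4; i≥j ⇒ return 3. a=6 3 4 5 8 11 7 12 16

6 3 4 5 8 11 7 12 16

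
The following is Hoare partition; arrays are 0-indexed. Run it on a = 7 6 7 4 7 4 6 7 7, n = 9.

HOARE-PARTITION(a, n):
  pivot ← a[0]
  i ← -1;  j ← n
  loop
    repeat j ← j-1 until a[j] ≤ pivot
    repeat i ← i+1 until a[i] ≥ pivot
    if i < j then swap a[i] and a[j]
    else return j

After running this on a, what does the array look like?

pivot = a[0] = 7; i = -1, j = 9
j→8 (a[8]=7≤7), i→0 (a[0]=7≥7); i<j, swap → 7 6 7 4 7 4 6 7 7
j→7 (a[7]=7≤7), i→2 (a[2]=7≥7); i<j, swap → 7 6 7 4 7 4 6 7 7
j→6 (a[6]=6≤7), i→4 (a[4]=7≥7); i<j, swap → 7 6 7 4 6 4 7 7 7
j→5, i→6; i≥j, return j=5. a = 7 6 7 4 6 4 7 7 7

7 6 7 4 6 4 7 7 7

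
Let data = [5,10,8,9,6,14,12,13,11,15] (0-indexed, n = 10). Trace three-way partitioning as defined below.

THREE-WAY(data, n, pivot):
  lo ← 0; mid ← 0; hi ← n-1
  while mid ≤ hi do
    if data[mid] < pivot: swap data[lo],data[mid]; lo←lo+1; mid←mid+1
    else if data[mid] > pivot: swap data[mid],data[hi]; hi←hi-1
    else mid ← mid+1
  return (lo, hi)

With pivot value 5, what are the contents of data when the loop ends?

[5,8,9,6,14,12,13,11,15,10]

pivot = 5; lo=0, mid=0, hi=9
data[mid]=5=5: mid=1
data[mid]=10>5: swap data[1],data[9]; hi=8 → [5,15,8,9,6,14,12,13,11,10]
data[mid]=15>5: swap data[1],data[8]; hi=7 → [5,11,8,9,6,14,12,13,15,10]
data[mid]=11>5: swap data[1],data[7]; hi=6 → [5,13,8,9,6,14,12,11,15,10]
data[mid]=13>5: swap data[1],data[6]; hi=5 → [5,12,8,9,6,14,13,11,15,10]
data[mid]=12>5: swap data[1],data[5]; hi=4 → [5,14,8,9,6,12,13,11,15,10]
data[mid]=14>5: swap data[1],data[4]; hi=3 → [5,6,8,9,14,12,13,11,15,10]
data[mid]=6>5: swap data[1],data[3]; hi=2 → [5,9,8,6,14,12,13,11,15,10]
data[mid]=9>5: swap data[1],data[2]; hi=1 → [5,8,9,6,14,12,13,11,15,10]
data[mid]=8>5: swap data[1],data[1]; hi=0 → [5,8,9,6,14,12,13,11,15,10]
end: lo=0, hi=0; data = [5,8,9,6,14,12,13,11,15,10]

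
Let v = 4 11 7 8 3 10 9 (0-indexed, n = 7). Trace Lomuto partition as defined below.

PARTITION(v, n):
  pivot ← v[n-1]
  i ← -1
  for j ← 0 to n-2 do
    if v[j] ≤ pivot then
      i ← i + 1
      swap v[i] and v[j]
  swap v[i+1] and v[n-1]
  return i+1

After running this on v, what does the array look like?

4 7 8 3 9 10 11

pivot=9, i=-1
j=0: 4≤9, i=0, swap(0,0) ⇒ 4 11 7 8 3 10 9
j=1: 11>9, skip
j=2: 7≤9, i=1, swap(1,2) ⇒ 4 7 11 8 3 10 9
j=3: 8≤9, i=2, swap(2,3) ⇒ 4 7 8 11 3 10 9
j=4: 3≤9, i=3, swap(3,4) ⇒ 4 7 8 3 11 10 9
j=5: 10>9, skip
swap(4,6) ⇒ 4 7 8 3 9 10 11; return 4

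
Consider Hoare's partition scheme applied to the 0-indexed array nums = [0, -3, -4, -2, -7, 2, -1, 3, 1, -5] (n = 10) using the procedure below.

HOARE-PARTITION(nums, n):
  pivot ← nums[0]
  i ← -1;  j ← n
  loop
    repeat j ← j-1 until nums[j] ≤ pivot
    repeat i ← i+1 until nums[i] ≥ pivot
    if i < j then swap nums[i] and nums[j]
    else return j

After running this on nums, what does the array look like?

pivot = nums[0] = 0; i = -1, j = 10
j→9 (nums[9]=-5≤0), i→0 (nums[0]=0≥0); i<j, swap → [-5, -3, -4, -2, -7, 2, -1, 3, 1, 0]
j→6 (nums[6]=-1≤0), i→5 (nums[5]=2≥0); i<j, swap → [-5, -3, -4, -2, -7, -1, 2, 3, 1, 0]
j→5, i→6; i≥j, return j=5. nums = [-5, -3, -4, -2, -7, -1, 2, 3, 1, 0]

[-5, -3, -4, -2, -7, -1, 2, 3, 1, 0]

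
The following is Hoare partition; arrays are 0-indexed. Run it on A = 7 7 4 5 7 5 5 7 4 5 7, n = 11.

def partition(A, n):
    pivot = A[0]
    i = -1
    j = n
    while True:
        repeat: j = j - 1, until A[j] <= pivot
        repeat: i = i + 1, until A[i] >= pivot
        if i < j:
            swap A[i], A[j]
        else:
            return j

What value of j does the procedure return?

7

pivot=7
j stops at 10 (7), i stops at 0 (7); swap ⇒ 7 7 4 5 7 5 5 7 4 5 7
j stops at 9 (5), i stops at 1 (7); swap ⇒ 7 5 4 5 7 5 5 7 4 7 7
j stops at 8 (4), i stops at 4 (7); swap ⇒ 7 5 4 5 4 5 5 7 7 7 7
j stops at 7, i stops at 7; i≥j ⇒ return 7. A=7 5 4 5 4 5 5 7 7 7 7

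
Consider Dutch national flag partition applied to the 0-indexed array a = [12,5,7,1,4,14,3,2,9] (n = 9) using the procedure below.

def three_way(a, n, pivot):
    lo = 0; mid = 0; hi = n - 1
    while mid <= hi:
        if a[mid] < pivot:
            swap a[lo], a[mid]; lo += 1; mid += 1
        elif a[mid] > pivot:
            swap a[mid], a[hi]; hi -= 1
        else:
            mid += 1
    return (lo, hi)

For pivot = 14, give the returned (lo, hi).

lo=0 mid=0 hi=8
12<14: swap(0,0), lo=1 mid=1 ⇒ [12,5,7,1,4,14,3,2,9]
5<14: swap(1,1), lo=2 mid=2 ⇒ [12,5,7,1,4,14,3,2,9]
7<14: swap(2,2), lo=3 mid=3 ⇒ [12,5,7,1,4,14,3,2,9]
1<14: swap(3,3), lo=4 mid=4 ⇒ [12,5,7,1,4,14,3,2,9]
4<14: swap(4,4), lo=5 mid=5 ⇒ [12,5,7,1,4,14,3,2,9]
14=14: mid=6
3<14: swap(5,6), lo=6 mid=7 ⇒ [12,5,7,1,4,3,14,2,9]
2<14: swap(6,7), lo=7 mid=8 ⇒ [12,5,7,1,4,3,2,14,9]
9<14: swap(7,8), lo=8 mid=9 ⇒ [12,5,7,1,4,3,2,9,14]
done. lo=8 hi=8; a=[12,5,7,1,4,3,2,9,14]

(8, 8)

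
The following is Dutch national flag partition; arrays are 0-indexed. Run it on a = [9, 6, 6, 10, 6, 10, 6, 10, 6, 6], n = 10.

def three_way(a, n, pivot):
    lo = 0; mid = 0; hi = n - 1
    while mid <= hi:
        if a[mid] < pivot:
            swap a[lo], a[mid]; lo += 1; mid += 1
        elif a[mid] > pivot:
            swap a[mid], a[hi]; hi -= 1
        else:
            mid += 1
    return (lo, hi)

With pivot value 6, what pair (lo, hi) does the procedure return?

(0, 5)

pivot = 6; lo=0, mid=0, hi=9
a[mid]=9>6: swap a[0],a[9]; hi=8 → [6, 6, 6, 10, 6, 10, 6, 10, 6, 9]
a[mid]=6=6: mid=1
a[mid]=6=6: mid=2
a[mid]=6=6: mid=3
a[mid]=10>6: swap a[3],a[8]; hi=7 → [6, 6, 6, 6, 6, 10, 6, 10, 10, 9]
a[mid]=6=6: mid=4
a[mid]=6=6: mid=5
a[mid]=10>6: swap a[5],a[7]; hi=6 → [6, 6, 6, 6, 6, 10, 6, 10, 10, 9]
a[mid]=10>6: swap a[5],a[6]; hi=5 → [6, 6, 6, 6, 6, 6, 10, 10, 10, 9]
a[mid]=6=6: mid=6
end: lo=0, hi=5; a = [6, 6, 6, 6, 6, 6, 10, 10, 10, 9]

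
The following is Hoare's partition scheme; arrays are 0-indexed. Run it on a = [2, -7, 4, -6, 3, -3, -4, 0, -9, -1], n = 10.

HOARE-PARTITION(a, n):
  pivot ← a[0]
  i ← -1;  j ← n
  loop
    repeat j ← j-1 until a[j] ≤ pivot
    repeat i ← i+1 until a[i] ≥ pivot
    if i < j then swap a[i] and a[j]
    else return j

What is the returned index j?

6

pivot=2
j stops at 9 (-1), i stops at 0 (2); swap ⇒ [-1, -7, 4, -6, 3, -3, -4, 0, -9, 2]
j stops at 8 (-9), i stops at 2 (4); swap ⇒ [-1, -7, -9, -6, 3, -3, -4, 0, 4, 2]
j stops at 7 (0), i stops at 4 (3); swap ⇒ [-1, -7, -9, -6, 0, -3, -4, 3, 4, 2]
j stops at 6, i stops at 7; i≥j ⇒ return 6. a=[-1, -7, -9, -6, 0, -3, -4, 3, 4, 2]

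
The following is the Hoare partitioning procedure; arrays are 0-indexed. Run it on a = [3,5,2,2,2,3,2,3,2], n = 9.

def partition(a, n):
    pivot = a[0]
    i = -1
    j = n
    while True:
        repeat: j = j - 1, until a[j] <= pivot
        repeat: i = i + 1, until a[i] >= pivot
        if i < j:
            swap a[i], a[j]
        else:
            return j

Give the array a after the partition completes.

pivot = a[0] = 3; i = -1, j = 9
j→8 (a[8]=2≤3), i→0 (a[0]=3≥3); i<j, swap → [2,5,2,2,2,3,2,3,3]
j→7 (a[7]=3≤3), i→1 (a[1]=5≥3); i<j, swap → [2,3,2,2,2,3,2,5,3]
j→6 (a[6]=2≤3), i→5 (a[5]=3≥3); i<j, swap → [2,3,2,2,2,2,3,5,3]
j→5, i→6; i≥j, return j=5. a = [2,3,2,2,2,2,3,5,3]

[2,3,2,2,2,2,3,5,3]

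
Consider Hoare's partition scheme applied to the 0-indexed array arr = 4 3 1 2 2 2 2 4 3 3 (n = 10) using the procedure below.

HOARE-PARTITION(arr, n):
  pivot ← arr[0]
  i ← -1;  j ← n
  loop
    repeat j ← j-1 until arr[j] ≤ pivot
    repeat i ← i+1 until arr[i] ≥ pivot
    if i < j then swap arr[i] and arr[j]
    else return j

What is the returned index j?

7

pivot=4
j stops at 9 (3), i stops at 0 (4); swap ⇒ 3 3 1 2 2 2 2 4 3 4
j stops at 8 (3), i stops at 7 (4); swap ⇒ 3 3 1 2 2 2 2 3 4 4
j stops at 7, i stops at 8; i≥j ⇒ return 7. arr=3 3 1 2 2 2 2 3 4 4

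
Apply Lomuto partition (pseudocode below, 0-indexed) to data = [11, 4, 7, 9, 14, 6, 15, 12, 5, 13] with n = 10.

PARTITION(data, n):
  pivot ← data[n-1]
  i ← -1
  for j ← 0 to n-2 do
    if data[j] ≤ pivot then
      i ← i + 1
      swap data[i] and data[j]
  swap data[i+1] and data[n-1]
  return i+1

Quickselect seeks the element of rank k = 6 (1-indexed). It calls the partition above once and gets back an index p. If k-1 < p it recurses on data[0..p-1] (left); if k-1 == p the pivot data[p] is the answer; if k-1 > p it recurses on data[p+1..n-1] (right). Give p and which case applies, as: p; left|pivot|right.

7; left

pivot=13, i=-1
j=0: 11≤13, i=0, swap(0,0) ⇒ [11, 4, 7, 9, 14, 6, 15, 12, 5, 13]
j=1: 4≤13, i=1, swap(1,1) ⇒ [11, 4, 7, 9, 14, 6, 15, 12, 5, 13]
j=2: 7≤13, i=2, swap(2,2) ⇒ [11, 4, 7, 9, 14, 6, 15, 12, 5, 13]
j=3: 9≤13, i=3, swap(3,3) ⇒ [11, 4, 7, 9, 14, 6, 15, 12, 5, 13]
j=4: 14>13, skip
j=5: 6≤13, i=4, swap(4,5) ⇒ [11, 4, 7, 9, 6, 14, 15, 12, 5, 13]
j=6: 15>13, skip
j=7: 12≤13, i=5, swap(5,7) ⇒ [11, 4, 7, 9, 6, 12, 15, 14, 5, 13]
j=8: 5≤13, i=6, swap(6,8) ⇒ [11, 4, 7, 9, 6, 12, 5, 14, 15, 13]
swap(7,9) ⇒ [11, 4, 7, 9, 6, 12, 5, 13, 15, 14]; return 7
p = 7; k-1 = 5 < 7 ⇒ left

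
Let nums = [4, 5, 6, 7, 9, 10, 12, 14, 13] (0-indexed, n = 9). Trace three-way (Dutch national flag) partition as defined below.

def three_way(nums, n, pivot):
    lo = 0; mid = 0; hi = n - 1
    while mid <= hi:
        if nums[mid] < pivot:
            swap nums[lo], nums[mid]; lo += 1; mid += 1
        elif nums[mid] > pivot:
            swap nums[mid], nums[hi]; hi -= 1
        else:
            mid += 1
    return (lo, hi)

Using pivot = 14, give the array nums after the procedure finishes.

pivot = 14; lo=0, mid=0, hi=8
nums[mid]=4<14: swap nums[0],nums[0]; lo=1,mid=1 → [4, 5, 6, 7, 9, 10, 12, 14, 13]
nums[mid]=5<14: swap nums[1],nums[1]; lo=2,mid=2 → [4, 5, 6, 7, 9, 10, 12, 14, 13]
nums[mid]=6<14: swap nums[2],nums[2]; lo=3,mid=3 → [4, 5, 6, 7, 9, 10, 12, 14, 13]
nums[mid]=7<14: swap nums[3],nums[3]; lo=4,mid=4 → [4, 5, 6, 7, 9, 10, 12, 14, 13]
nums[mid]=9<14: swap nums[4],nums[4]; lo=5,mid=5 → [4, 5, 6, 7, 9, 10, 12, 14, 13]
nums[mid]=10<14: swap nums[5],nums[5]; lo=6,mid=6 → [4, 5, 6, 7, 9, 10, 12, 14, 13]
nums[mid]=12<14: swap nums[6],nums[6]; lo=7,mid=7 → [4, 5, 6, 7, 9, 10, 12, 14, 13]
nums[mid]=14=14: mid=8
nums[mid]=13<14: swap nums[7],nums[8]; lo=8,mid=9 → [4, 5, 6, 7, 9, 10, 12, 13, 14]
end: lo=8, hi=8; nums = [4, 5, 6, 7, 9, 10, 12, 13, 14]

[4, 5, 6, 7, 9, 10, 12, 13, 14]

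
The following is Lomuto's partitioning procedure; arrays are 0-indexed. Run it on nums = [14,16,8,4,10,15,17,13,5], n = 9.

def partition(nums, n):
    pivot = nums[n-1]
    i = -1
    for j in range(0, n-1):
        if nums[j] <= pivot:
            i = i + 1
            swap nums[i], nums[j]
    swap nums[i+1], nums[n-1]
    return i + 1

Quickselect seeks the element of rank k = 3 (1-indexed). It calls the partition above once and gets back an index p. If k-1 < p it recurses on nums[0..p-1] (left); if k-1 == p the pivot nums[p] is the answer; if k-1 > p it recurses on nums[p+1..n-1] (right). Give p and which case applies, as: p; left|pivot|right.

1; right

pivot = nums[8] = 5; i = -1
j=0: nums[0]=14 > 5 → no swap
j=1: nums[1]=16 > 5 → no swap
j=2: nums[2]=8 > 5 → no swap
j=3: nums[3]=4 ≤ 5 → i=0, swap nums[0],nums[3] → [4,16,8,14,10,15,17,13,5]
j=4: nums[4]=10 > 5 → no swap
j=5: nums[5]=15 > 5 → no swap
j=6: nums[6]=17 > 5 → no swap
j=7: nums[7]=13 > 5 → no swap
final swap nums[1],nums[8] → [4,5,8,14,10,15,17,13,16]; return 1
p = 1; k-1 = 2 > 1 ⇒ right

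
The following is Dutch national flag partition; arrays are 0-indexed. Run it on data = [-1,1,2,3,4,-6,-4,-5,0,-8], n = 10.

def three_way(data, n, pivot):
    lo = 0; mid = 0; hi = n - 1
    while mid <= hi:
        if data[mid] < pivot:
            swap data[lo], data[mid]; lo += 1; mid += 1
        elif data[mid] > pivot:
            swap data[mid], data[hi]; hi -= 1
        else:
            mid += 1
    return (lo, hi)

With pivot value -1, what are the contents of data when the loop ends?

[-8,-5,-4,-6,-1,4,3,0,2,1]

lo=0 mid=0 hi=9
-1=-1: mid=1
1>-1: swap(1,9), hi=8 ⇒ [-1,-8,2,3,4,-6,-4,-5,0,1]
-8<-1: swap(0,1), lo=1 mid=2 ⇒ [-8,-1,2,3,4,-6,-4,-5,0,1]
2>-1: swap(2,8), hi=7 ⇒ [-8,-1,0,3,4,-6,-4,-5,2,1]
0>-1: swap(2,7), hi=6 ⇒ [-8,-1,-5,3,4,-6,-4,0,2,1]
-5<-1: swap(1,2), lo=2 mid=3 ⇒ [-8,-5,-1,3,4,-6,-4,0,2,1]
3>-1: swap(3,6), hi=5 ⇒ [-8,-5,-1,-4,4,-6,3,0,2,1]
-4<-1: swap(2,3), lo=3 mid=4 ⇒ [-8,-5,-4,-1,4,-6,3,0,2,1]
4>-1: swap(4,5), hi=4 ⇒ [-8,-5,-4,-1,-6,4,3,0,2,1]
-6<-1: swap(3,4), lo=4 mid=5 ⇒ [-8,-5,-4,-6,-1,4,3,0,2,1]
done. lo=4 hi=4; data=[-8,-5,-4,-6,-1,4,3,0,2,1]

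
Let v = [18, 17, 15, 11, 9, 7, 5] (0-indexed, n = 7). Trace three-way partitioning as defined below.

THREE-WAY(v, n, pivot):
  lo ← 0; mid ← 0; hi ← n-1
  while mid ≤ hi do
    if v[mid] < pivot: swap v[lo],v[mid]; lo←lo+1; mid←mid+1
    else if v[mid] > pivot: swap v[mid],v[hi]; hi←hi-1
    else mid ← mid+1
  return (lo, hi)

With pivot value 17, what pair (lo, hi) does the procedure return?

pivot = 17; lo=0, mid=0, hi=6
v[mid]=18>17: swap v[0],v[6]; hi=5 → [5, 17, 15, 11, 9, 7, 18]
v[mid]=5<17: swap v[0],v[0]; lo=1,mid=1 → [5, 17, 15, 11, 9, 7, 18]
v[mid]=17=17: mid=2
v[mid]=15<17: swap v[1],v[2]; lo=2,mid=3 → [5, 15, 17, 11, 9, 7, 18]
v[mid]=11<17: swap v[2],v[3]; lo=3,mid=4 → [5, 15, 11, 17, 9, 7, 18]
v[mid]=9<17: swap v[3],v[4]; lo=4,mid=5 → [5, 15, 11, 9, 17, 7, 18]
v[mid]=7<17: swap v[4],v[5]; lo=5,mid=6 → [5, 15, 11, 9, 7, 17, 18]
end: lo=5, hi=5; v = [5, 15, 11, 9, 7, 17, 18]

(5, 5)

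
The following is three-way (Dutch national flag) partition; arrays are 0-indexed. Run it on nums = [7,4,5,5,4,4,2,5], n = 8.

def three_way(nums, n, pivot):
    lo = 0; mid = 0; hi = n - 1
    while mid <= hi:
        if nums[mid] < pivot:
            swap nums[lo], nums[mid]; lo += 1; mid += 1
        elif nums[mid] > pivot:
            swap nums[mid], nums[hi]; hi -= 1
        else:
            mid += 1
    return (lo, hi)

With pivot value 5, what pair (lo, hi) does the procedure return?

pivot = 5; lo=0, mid=0, hi=7
nums[mid]=7>5: swap nums[0],nums[7]; hi=6 → [5,4,5,5,4,4,2,7]
nums[mid]=5=5: mid=1
nums[mid]=4<5: swap nums[0],nums[1]; lo=1,mid=2 → [4,5,5,5,4,4,2,7]
nums[mid]=5=5: mid=3
nums[mid]=5=5: mid=4
nums[mid]=4<5: swap nums[1],nums[4]; lo=2,mid=5 → [4,4,5,5,5,4,2,7]
nums[mid]=4<5: swap nums[2],nums[5]; lo=3,mid=6 → [4,4,4,5,5,5,2,7]
nums[mid]=2<5: swap nums[3],nums[6]; lo=4,mid=7 → [4,4,4,2,5,5,5,7]
end: lo=4, hi=6; nums = [4,4,4,2,5,5,5,7]

(4, 6)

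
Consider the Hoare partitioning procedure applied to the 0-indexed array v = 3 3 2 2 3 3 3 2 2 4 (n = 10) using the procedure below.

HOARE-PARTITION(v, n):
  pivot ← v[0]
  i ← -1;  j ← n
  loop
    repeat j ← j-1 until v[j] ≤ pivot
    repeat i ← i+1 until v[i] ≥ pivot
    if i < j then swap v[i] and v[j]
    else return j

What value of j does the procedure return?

pivot=3
j stops at 8 (2), i stops at 0 (3); swap ⇒ 2 3 2 2 3 3 3 2 3 4
j stops at 7 (2), i stops at 1 (3); swap ⇒ 2 2 2 2 3 3 3 3 3 4
j stops at 6 (3), i stops at 4 (3); swap ⇒ 2 2 2 2 3 3 3 3 3 4
j stops at 5, i stops at 5; i≥j ⇒ return 5. v=2 2 2 2 3 3 3 3 3 4

5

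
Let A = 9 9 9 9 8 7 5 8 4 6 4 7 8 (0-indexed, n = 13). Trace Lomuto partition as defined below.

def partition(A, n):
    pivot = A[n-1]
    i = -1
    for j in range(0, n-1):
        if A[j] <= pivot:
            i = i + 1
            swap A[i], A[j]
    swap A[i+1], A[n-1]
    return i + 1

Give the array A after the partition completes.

pivot = A[12] = 8; i = -1
j=0: A[0]=9 > 8 → no swap
j=1: A[1]=9 > 8 → no swap
j=2: A[2]=9 > 8 → no swap
j=3: A[3]=9 > 8 → no swap
j=4: A[4]=8 ≤ 8 → i=0, swap A[0],A[4] → 8 9 9 9 9 7 5 8 4 6 4 7 8
j=5: A[5]=7 ≤ 8 → i=1, swap A[1],A[5] → 8 7 9 9 9 9 5 8 4 6 4 7 8
j=6: A[6]=5 ≤ 8 → i=2, swap A[2],A[6] → 8 7 5 9 9 9 9 8 4 6 4 7 8
j=7: A[7]=8 ≤ 8 → i=3, swap A[3],A[7] → 8 7 5 8 9 9 9 9 4 6 4 7 8
j=8: A[8]=4 ≤ 8 → i=4, swap A[4],A[8] → 8 7 5 8 4 9 9 9 9 6 4 7 8
j=9: A[9]=6 ≤ 8 → i=5, swap A[5],A[9] → 8 7 5 8 4 6 9 9 9 9 4 7 8
j=10: A[10]=4 ≤ 8 → i=6, swap A[6],A[10] → 8 7 5 8 4 6 4 9 9 9 9 7 8
j=11: A[11]=7 ≤ 8 → i=7, swap A[7],A[11] → 8 7 5 8 4 6 4 7 9 9 9 9 8
final swap A[8],A[12] → 8 7 5 8 4 6 4 7 8 9 9 9 9; return 8

8 7 5 8 4 6 4 7 8 9 9 9 9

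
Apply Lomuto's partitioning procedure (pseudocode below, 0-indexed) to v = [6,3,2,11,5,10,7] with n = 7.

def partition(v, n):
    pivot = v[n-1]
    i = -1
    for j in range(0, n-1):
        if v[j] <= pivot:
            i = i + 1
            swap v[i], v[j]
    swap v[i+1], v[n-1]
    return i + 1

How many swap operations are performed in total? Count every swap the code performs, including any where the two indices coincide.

pivot = v[6] = 7; i = -1
j=0: v[0]=6 ≤ 7 → i=0, swap v[0],v[0] (no change) → [6,3,2,11,5,10,7]
j=1: v[1]=3 ≤ 7 → i=1, swap v[1],v[1] (no change) → [6,3,2,11,5,10,7]
j=2: v[2]=2 ≤ 7 → i=2, swap v[2],v[2] (no change) → [6,3,2,11,5,10,7]
j=3: v[3]=11 > 7 → no swap
j=4: v[4]=5 ≤ 7 → i=3, swap v[3],v[4] → [6,3,2,5,11,10,7]
j=5: v[5]=10 > 7 → no swap
final swap v[4],v[6] → [6,3,2,5,7,10,11]; return 4

5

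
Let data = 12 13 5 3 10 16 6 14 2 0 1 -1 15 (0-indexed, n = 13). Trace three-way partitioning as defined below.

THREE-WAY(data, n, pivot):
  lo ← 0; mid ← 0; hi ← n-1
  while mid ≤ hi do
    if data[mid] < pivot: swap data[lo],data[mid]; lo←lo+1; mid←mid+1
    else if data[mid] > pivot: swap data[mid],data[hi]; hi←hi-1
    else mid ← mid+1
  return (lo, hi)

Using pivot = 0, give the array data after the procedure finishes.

-1 0 3 10 16 6 14 2 5 1 13 15 12

pivot = 0; lo=0, mid=0, hi=12
data[mid]=12>0: swap data[0],data[12]; hi=11 → 15 13 5 3 10 16 6 14 2 0 1 -1 12
data[mid]=15>0: swap data[0],data[11]; hi=10 → -1 13 5 3 10 16 6 14 2 0 1 15 12
data[mid]=-1<0: swap data[0],data[0]; lo=1,mid=1 → -1 13 5 3 10 16 6 14 2 0 1 15 12
data[mid]=13>0: swap data[1],data[10]; hi=9 → -1 1 5 3 10 16 6 14 2 0 13 15 12
data[mid]=1>0: swap data[1],data[9]; hi=8 → -1 0 5 3 10 16 6 14 2 1 13 15 12
data[mid]=0=0: mid=2
data[mid]=5>0: swap data[2],data[8]; hi=7 → -1 0 2 3 10 16 6 14 5 1 13 15 12
data[mid]=2>0: swap data[2],data[7]; hi=6 → -1 0 14 3 10 16 6 2 5 1 13 15 12
data[mid]=14>0: swap data[2],data[6]; hi=5 → -1 0 6 3 10 16 14 2 5 1 13 15 12
data[mid]=6>0: swap data[2],data[5]; hi=4 → -1 0 16 3 10 6 14 2 5 1 13 15 12
data[mid]=16>0: swap data[2],data[4]; hi=3 → -1 0 10 3 16 6 14 2 5 1 13 15 12
data[mid]=10>0: swap data[2],data[3]; hi=2 → -1 0 3 10 16 6 14 2 5 1 13 15 12
data[mid]=3>0: swap data[2],data[2]; hi=1 → -1 0 3 10 16 6 14 2 5 1 13 15 12
end: lo=1, hi=1; data = -1 0 3 10 16 6 14 2 5 1 13 15 12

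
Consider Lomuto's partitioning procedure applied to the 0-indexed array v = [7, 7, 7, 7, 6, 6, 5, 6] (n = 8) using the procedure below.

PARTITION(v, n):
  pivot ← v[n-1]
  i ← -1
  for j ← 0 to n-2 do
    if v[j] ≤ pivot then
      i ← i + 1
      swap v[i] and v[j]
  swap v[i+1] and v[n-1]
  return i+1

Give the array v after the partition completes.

pivot = v[7] = 6; i = -1
j=0: v[0]=7 > 6 → no swap
j=1: v[1]=7 > 6 → no swap
j=2: v[2]=7 > 6 → no swap
j=3: v[3]=7 > 6 → no swap
j=4: v[4]=6 ≤ 6 → i=0, swap v[0],v[4] → [6, 7, 7, 7, 7, 6, 5, 6]
j=5: v[5]=6 ≤ 6 → i=1, swap v[1],v[5] → [6, 6, 7, 7, 7, 7, 5, 6]
j=6: v[6]=5 ≤ 6 → i=2, swap v[2],v[6] → [6, 6, 5, 7, 7, 7, 7, 6]
final swap v[3],v[7] → [6, 6, 5, 6, 7, 7, 7, 7]; return 3

[6, 6, 5, 6, 7, 7, 7, 7]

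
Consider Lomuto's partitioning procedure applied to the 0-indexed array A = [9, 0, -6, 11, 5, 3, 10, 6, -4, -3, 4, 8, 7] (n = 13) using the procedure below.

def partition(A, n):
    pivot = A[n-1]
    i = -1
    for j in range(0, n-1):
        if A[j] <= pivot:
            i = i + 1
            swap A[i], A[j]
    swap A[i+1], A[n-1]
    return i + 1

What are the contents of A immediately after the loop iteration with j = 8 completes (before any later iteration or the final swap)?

[0, -6, 5, 3, 6, -4, 10, 9, 11, -3, 4, 8, 7]

pivot=7, i=-1
j=0: 9>7, skip
j=1: 0≤7, i=0, swap(0,1) ⇒ [0, 9, -6, 11, 5, 3, 10, 6, -4, -3, 4, 8, 7]
j=2: -6≤7, i=1, swap(1,2) ⇒ [0, -6, 9, 11, 5, 3, 10, 6, -4, -3, 4, 8, 7]
j=3: 11>7, skip
j=4: 5≤7, i=2, swap(2,4) ⇒ [0, -6, 5, 11, 9, 3, 10, 6, -4, -3, 4, 8, 7]
j=5: 3≤7, i=3, swap(3,5) ⇒ [0, -6, 5, 3, 9, 11, 10, 6, -4, -3, 4, 8, 7]
j=6: 10>7, skip
j=7: 6≤7, i=4, swap(4,7) ⇒ [0, -6, 5, 3, 6, 11, 10, 9, -4, -3, 4, 8, 7]
j=8: -4≤7, i=5, swap(5,8) ⇒ [0, -6, 5, 3, 6, -4, 10, 9, 11, -3, 4, 8, 7]
(after j=8) A = [0, -6, 5, 3, 6, -4, 10, 9, 11, -3, 4, 8, 7]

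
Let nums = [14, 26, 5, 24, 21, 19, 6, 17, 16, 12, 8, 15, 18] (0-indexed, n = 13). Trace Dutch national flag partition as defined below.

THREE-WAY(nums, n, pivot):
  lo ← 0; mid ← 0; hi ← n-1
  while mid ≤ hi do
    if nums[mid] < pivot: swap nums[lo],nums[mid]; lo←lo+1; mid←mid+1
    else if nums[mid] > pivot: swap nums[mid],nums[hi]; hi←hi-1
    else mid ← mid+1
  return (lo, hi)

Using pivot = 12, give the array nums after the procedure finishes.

[8, 5, 6, 12, 19, 21, 17, 16, 24, 26, 15, 18, 14]

pivot = 12; lo=0, mid=0, hi=12
nums[mid]=14>12: swap nums[0],nums[12]; hi=11 → [18, 26, 5, 24, 21, 19, 6, 17, 16, 12, 8, 15, 14]
nums[mid]=18>12: swap nums[0],nums[11]; hi=10 → [15, 26, 5, 24, 21, 19, 6, 17, 16, 12, 8, 18, 14]
nums[mid]=15>12: swap nums[0],nums[10]; hi=9 → [8, 26, 5, 24, 21, 19, 6, 17, 16, 12, 15, 18, 14]
nums[mid]=8<12: swap nums[0],nums[0]; lo=1,mid=1 → [8, 26, 5, 24, 21, 19, 6, 17, 16, 12, 15, 18, 14]
nums[mid]=26>12: swap nums[1],nums[9]; hi=8 → [8, 12, 5, 24, 21, 19, 6, 17, 16, 26, 15, 18, 14]
nums[mid]=12=12: mid=2
nums[mid]=5<12: swap nums[1],nums[2]; lo=2,mid=3 → [8, 5, 12, 24, 21, 19, 6, 17, 16, 26, 15, 18, 14]
nums[mid]=24>12: swap nums[3],nums[8]; hi=7 → [8, 5, 12, 16, 21, 19, 6, 17, 24, 26, 15, 18, 14]
nums[mid]=16>12: swap nums[3],nums[7]; hi=6 → [8, 5, 12, 17, 21, 19, 6, 16, 24, 26, 15, 18, 14]
nums[mid]=17>12: swap nums[3],nums[6]; hi=5 → [8, 5, 12, 6, 21, 19, 17, 16, 24, 26, 15, 18, 14]
nums[mid]=6<12: swap nums[2],nums[3]; lo=3,mid=4 → [8, 5, 6, 12, 21, 19, 17, 16, 24, 26, 15, 18, 14]
nums[mid]=21>12: swap nums[4],nums[5]; hi=4 → [8, 5, 6, 12, 19, 21, 17, 16, 24, 26, 15, 18, 14]
nums[mid]=19>12: swap nums[4],nums[4]; hi=3 → [8, 5, 6, 12, 19, 21, 17, 16, 24, 26, 15, 18, 14]
end: lo=3, hi=3; nums = [8, 5, 6, 12, 19, 21, 17, 16, 24, 26, 15, 18, 14]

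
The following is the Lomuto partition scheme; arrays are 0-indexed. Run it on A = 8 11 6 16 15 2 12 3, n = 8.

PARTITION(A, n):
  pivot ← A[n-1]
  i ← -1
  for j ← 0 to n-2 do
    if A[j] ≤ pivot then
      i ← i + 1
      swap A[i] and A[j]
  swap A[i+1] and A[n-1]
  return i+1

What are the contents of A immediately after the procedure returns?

2 3 6 16 15 8 12 11

pivot=3, i=-1
j=0: 8>3, skip
j=1: 11>3, skip
j=2: 6>3, skip
j=3: 16>3, skip
j=4: 15>3, skip
j=5: 2≤3, i=0, swap(0,5) ⇒ 2 11 6 16 15 8 12 3
j=6: 12>3, skip
swap(1,7) ⇒ 2 3 6 16 15 8 12 11; return 1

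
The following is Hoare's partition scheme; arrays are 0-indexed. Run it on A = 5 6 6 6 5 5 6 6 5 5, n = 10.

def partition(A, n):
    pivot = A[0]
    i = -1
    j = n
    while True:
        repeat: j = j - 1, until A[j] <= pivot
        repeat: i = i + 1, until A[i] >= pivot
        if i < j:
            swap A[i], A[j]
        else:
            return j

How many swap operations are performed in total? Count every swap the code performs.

pivot = A[0] = 5; i = -1, j = 10
j→9 (A[9]=5≤5), i→0 (A[0]=5≥5); i<j, swap → 5 6 6 6 5 5 6 6 5 5
j→8 (A[8]=5≤5), i→1 (A[1]=6≥5); i<j, swap → 5 5 6 6 5 5 6 6 6 5
j→5 (A[5]=5≤5), i→2 (A[2]=6≥5); i<j, swap → 5 5 5 6 5 6 6 6 6 5
j→4 (A[4]=5≤5), i→3 (A[3]=6≥5); i<j, swap → 5 5 5 5 6 6 6 6 6 5
j→3, i→4; i≥j, return j=3. A = 5 5 5 5 6 6 6 6 6 5

4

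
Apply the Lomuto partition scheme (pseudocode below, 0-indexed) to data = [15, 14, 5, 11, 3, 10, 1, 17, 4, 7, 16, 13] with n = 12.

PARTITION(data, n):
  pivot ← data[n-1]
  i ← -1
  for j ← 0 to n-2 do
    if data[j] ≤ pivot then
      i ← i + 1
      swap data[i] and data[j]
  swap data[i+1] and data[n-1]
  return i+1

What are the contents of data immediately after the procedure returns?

[5, 11, 3, 10, 1, 4, 7, 13, 14, 15, 16, 17]

pivot = data[11] = 13; i = -1
j=0: data[0]=15 > 13 → no swap
j=1: data[1]=14 > 13 → no swap
j=2: data[2]=5 ≤ 13 → i=0, swap data[0],data[2] → [5, 14, 15, 11, 3, 10, 1, 17, 4, 7, 16, 13]
j=3: data[3]=11 ≤ 13 → i=1, swap data[1],data[3] → [5, 11, 15, 14, 3, 10, 1, 17, 4, 7, 16, 13]
j=4: data[4]=3 ≤ 13 → i=2, swap data[2],data[4] → [5, 11, 3, 14, 15, 10, 1, 17, 4, 7, 16, 13]
j=5: data[5]=10 ≤ 13 → i=3, swap data[3],data[5] → [5, 11, 3, 10, 15, 14, 1, 17, 4, 7, 16, 13]
j=6: data[6]=1 ≤ 13 → i=4, swap data[4],data[6] → [5, 11, 3, 10, 1, 14, 15, 17, 4, 7, 16, 13]
j=7: data[7]=17 > 13 → no swap
j=8: data[8]=4 ≤ 13 → i=5, swap data[5],data[8] → [5, 11, 3, 10, 1, 4, 15, 17, 14, 7, 16, 13]
j=9: data[9]=7 ≤ 13 → i=6, swap data[6],data[9] → [5, 11, 3, 10, 1, 4, 7, 17, 14, 15, 16, 13]
j=10: data[10]=16 > 13 → no swap
final swap data[7],data[11] → [5, 11, 3, 10, 1, 4, 7, 13, 14, 15, 16, 17]; return 7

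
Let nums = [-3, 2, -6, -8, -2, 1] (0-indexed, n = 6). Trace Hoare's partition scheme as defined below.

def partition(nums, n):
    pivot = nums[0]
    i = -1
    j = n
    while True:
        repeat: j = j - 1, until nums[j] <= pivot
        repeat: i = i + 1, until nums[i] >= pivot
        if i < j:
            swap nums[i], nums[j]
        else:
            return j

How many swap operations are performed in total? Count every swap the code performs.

2

pivot = nums[0] = -3; i = -1, j = 6
j→3 (nums[3]=-8≤-3), i→0 (nums[0]=-3≥-3); i<j, swap → [-8, 2, -6, -3, -2, 1]
j→2 (nums[2]=-6≤-3), i→1 (nums[1]=2≥-3); i<j, swap → [-8, -6, 2, -3, -2, 1]
j→1, i→2; i≥j, return j=1. nums = [-8, -6, 2, -3, -2, 1]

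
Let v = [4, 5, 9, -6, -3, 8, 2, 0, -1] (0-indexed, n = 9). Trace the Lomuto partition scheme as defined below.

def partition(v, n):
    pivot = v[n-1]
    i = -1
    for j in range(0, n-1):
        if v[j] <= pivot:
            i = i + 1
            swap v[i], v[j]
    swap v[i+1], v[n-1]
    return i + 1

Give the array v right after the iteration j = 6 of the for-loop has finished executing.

[-6, -3, 9, 4, 5, 8, 2, 0, -1]

pivot = v[8] = -1; i = -1
j=0: v[0]=4 > -1 → no swap
j=1: v[1]=5 > -1 → no swap
j=2: v[2]=9 > -1 → no swap
j=3: v[3]=-6 ≤ -1 → i=0, swap v[0],v[3] → [-6, 5, 9, 4, -3, 8, 2, 0, -1]
j=4: v[4]=-3 ≤ -1 → i=1, swap v[1],v[4] → [-6, -3, 9, 4, 5, 8, 2, 0, -1]
j=5: v[5]=8 > -1 → no swap
j=6: v[6]=2 > -1 → no swap
(after j=6) v = [-6, -3, 9, 4, 5, 8, 2, 0, -1]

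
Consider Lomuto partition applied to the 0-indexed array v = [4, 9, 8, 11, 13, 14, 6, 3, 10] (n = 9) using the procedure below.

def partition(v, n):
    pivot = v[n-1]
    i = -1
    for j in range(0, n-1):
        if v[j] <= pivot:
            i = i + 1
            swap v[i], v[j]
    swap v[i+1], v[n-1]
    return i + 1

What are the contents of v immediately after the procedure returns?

[4, 9, 8, 6, 3, 10, 11, 13, 14]

pivot = v[8] = 10; i = -1
j=0: v[0]=4 ≤ 10 → i=0, swap v[0],v[0] (no change) → [4, 9, 8, 11, 13, 14, 6, 3, 10]
j=1: v[1]=9 ≤ 10 → i=1, swap v[1],v[1] (no change) → [4, 9, 8, 11, 13, 14, 6, 3, 10]
j=2: v[2]=8 ≤ 10 → i=2, swap v[2],v[2] (no change) → [4, 9, 8, 11, 13, 14, 6, 3, 10]
j=3: v[3]=11 > 10 → no swap
j=4: v[4]=13 > 10 → no swap
j=5: v[5]=14 > 10 → no swap
j=6: v[6]=6 ≤ 10 → i=3, swap v[3],v[6] → [4, 9, 8, 6, 13, 14, 11, 3, 10]
j=7: v[7]=3 ≤ 10 → i=4, swap v[4],v[7] → [4, 9, 8, 6, 3, 14, 11, 13, 10]
final swap v[5],v[8] → [4, 9, 8, 6, 3, 10, 11, 13, 14]; return 5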